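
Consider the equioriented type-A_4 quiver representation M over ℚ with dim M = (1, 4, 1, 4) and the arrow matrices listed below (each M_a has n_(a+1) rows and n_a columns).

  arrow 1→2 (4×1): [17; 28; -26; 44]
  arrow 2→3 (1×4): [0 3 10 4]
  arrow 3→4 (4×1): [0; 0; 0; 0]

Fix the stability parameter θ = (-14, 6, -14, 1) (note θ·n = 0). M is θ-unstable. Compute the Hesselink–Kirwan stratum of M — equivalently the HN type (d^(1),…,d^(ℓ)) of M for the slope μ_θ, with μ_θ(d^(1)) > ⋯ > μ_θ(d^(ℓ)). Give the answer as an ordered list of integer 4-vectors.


Barcode: M ≅ I[1,2], I[2,2]^2, I[2,3], I[4,4]^4. HN layers by μ_θ (4 steps, strictly decreasing):
  μ^(1)=6; μ^(2)=1; μ^(3)=-4; μ^(4)=-14

((0, 3, 0, 0); (0, 0, 0, 4); (0, 1, 1, 0); (1, 0, 0, 0))


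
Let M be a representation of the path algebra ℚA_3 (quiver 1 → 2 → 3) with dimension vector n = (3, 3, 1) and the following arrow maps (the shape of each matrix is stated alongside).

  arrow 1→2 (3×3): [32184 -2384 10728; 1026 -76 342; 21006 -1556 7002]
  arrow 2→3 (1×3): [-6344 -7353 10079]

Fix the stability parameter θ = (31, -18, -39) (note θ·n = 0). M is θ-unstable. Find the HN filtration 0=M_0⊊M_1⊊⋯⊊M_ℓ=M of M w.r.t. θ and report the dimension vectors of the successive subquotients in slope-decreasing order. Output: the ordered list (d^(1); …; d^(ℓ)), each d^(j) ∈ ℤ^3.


Via rank(M_{q-1}∘⋯∘M_p): M ≅ I[1,1]^2, I[1,2], I[2,2], I[2,3].
μ_θ-semistable layers: μ^(1)=31; μ^(2)=13/2; μ^(3)=-18; μ^(4)=-57/2

((2, 0, 0); (1, 1, 0); (0, 1, 0); (0, 1, 1))


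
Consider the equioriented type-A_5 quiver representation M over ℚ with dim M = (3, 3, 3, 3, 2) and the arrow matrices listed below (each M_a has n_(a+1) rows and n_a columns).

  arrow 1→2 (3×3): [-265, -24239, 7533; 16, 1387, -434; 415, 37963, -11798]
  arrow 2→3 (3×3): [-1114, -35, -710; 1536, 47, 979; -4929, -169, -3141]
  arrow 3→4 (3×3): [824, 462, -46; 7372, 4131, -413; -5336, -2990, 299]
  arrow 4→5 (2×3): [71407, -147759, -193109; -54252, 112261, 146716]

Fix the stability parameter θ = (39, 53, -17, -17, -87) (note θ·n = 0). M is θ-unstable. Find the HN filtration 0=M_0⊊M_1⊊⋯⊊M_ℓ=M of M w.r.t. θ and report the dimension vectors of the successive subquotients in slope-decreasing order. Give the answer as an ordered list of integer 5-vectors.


Barcode: M ≅ I[1,3], I[1,5]^2, I[4,4]. HN layers by μ_θ (3 steps, strictly decreasing):
  μ^(1)=25; μ^(2)=-29/5; μ^(3)=-17

((1, 1, 1, 0, 0); (2, 2, 2, 2, 2); (0, 0, 0, 1, 0))


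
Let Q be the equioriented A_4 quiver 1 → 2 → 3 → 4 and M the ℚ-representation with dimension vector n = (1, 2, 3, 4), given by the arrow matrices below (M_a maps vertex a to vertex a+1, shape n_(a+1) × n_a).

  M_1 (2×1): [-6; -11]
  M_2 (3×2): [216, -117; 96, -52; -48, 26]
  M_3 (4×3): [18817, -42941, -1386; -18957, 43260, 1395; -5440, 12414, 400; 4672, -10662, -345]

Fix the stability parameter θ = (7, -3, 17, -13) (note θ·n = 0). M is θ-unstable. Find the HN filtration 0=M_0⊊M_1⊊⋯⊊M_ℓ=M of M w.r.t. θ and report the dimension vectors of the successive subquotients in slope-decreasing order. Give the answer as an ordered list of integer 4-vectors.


Via rank(M_{q-1}∘⋯∘M_p): M ≅ I[1,4], I[2,2], I[3,4]^2, I[4,4].
μ_θ-semistable layers: μ^(1)=2; μ^(2)=-3; μ^(3)=-13

((1, 1, 3, 3); (0, 1, 0, 0); (0, 0, 0, 1))


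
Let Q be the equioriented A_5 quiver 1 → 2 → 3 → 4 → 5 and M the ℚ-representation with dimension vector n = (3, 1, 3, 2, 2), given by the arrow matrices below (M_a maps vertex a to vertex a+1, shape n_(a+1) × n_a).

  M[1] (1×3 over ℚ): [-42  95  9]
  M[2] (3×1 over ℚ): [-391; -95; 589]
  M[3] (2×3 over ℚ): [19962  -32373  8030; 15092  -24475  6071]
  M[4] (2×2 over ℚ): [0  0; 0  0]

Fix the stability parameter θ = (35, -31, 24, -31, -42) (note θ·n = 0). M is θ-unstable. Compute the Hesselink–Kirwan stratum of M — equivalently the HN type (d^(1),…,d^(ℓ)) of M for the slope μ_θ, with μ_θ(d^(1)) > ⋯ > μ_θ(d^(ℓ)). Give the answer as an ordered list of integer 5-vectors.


Barcode: M ≅ I[1,1]^2, I[1,4], I[3,3], I[3,4], I[5,5]^2. HN layers by μ_θ (5 steps, strictly decreasing):
  μ^(1)=35; μ^(2)=24; μ^(3)=-3/4; μ^(4)=-7/2; μ^(5)=-42

((2, 0, 0, 0, 0); (0, 0, 1, 0, 0); (1, 1, 1, 1, 0); (0, 0, 1, 1, 0); (0, 0, 0, 0, 2))


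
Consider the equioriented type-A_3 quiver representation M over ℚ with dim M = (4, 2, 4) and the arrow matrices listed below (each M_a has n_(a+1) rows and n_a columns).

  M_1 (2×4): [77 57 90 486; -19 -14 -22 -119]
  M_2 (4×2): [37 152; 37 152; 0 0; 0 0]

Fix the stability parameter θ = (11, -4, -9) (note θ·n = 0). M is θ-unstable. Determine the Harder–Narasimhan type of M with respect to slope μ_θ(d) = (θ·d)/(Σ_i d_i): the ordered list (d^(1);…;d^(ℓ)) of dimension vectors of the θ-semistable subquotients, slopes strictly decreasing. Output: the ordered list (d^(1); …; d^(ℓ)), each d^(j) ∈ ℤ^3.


Via rank(M_{q-1}∘⋯∘M_p): M ≅ I[1,1]^2, I[1,2], I[1,3], I[3,3]^3.
μ_θ-semistable layers: μ^(1)=11; μ^(2)=7/2; μ^(3)=-2/3; μ^(4)=-9

((2, 0, 0); (1, 1, 0); (1, 1, 1); (0, 0, 3))


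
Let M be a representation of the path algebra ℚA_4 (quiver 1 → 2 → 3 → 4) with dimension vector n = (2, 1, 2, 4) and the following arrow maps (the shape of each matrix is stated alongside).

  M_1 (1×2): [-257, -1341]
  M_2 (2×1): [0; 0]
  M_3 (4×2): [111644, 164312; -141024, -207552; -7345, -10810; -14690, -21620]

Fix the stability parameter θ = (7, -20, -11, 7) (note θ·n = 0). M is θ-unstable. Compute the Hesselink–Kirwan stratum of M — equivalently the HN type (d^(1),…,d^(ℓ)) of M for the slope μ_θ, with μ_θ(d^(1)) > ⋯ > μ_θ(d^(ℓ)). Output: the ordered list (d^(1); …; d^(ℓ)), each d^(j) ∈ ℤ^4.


Interval decomposition of M: I[1,1], I[1,2], I[3,3], I[3,4], I[4,4]^3.
HN type (ℓ=3): μ^(1)=7; μ^(2)=-13/2; μ^(3)=-11

((1, 0, 0, 4); (1, 1, 0, 0); (0, 0, 2, 0))


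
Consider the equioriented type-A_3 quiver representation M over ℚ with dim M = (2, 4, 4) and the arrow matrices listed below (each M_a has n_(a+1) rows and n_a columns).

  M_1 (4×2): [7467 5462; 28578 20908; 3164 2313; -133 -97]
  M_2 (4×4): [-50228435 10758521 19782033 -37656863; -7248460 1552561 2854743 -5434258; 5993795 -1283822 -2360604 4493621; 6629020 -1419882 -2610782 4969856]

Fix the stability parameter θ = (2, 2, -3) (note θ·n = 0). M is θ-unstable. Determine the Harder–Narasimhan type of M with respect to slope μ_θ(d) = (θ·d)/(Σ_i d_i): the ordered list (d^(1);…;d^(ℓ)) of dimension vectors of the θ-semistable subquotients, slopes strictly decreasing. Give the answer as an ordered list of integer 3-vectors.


Interval decomposition of M: I[1,2], I[1,3], I[2,2], I[2,3], I[3,3]^2.
HN type (ℓ=4): μ^(1)=2; μ^(2)=1/3; μ^(3)=-1/2; μ^(4)=-3

((1, 2, 0); (1, 1, 1); (0, 1, 1); (0, 0, 2))


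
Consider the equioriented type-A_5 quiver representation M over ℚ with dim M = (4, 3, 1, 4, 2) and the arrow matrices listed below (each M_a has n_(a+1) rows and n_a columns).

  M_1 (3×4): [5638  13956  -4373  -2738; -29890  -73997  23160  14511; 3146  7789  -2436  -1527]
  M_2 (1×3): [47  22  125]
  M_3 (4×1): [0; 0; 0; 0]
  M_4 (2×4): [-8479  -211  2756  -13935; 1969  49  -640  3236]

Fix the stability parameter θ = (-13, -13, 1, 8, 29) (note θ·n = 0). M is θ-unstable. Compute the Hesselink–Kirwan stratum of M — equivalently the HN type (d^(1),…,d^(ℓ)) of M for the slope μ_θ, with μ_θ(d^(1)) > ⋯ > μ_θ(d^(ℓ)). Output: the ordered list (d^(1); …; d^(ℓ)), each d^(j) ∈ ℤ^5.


Via rank(M_{q-1}∘⋯∘M_p): M ≅ I[1,1]^2, I[1,2], I[1,3], I[2,2], I[4,4]^2, I[4,5]^2.
μ_θ-semistable layers: μ^(1)=29; μ^(2)=8; μ^(3)=1; μ^(4)=-13

((0, 0, 0, 0, 2); (0, 0, 0, 4, 0); (0, 0, 1, 0, 0); (4, 3, 0, 0, 0))


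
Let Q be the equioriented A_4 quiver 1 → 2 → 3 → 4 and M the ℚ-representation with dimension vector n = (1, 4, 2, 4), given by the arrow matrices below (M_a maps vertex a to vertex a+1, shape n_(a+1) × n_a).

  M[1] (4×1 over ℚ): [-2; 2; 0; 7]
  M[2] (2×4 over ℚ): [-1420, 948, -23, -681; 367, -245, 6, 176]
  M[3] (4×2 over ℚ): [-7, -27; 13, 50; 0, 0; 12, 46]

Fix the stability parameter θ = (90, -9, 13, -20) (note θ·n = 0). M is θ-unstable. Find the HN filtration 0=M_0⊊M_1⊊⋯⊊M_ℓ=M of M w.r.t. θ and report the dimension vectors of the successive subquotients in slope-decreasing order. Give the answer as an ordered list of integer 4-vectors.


Interval decomposition of M: I[1,4], I[2,2]^2, I[2,4], I[4,4]^2.
HN type (ℓ=4): μ^(1)=37/2; μ^(2)=-7/2; μ^(3)=-9; μ^(4)=-20

((1, 1, 1, 1); (0, 0, 1, 1); (0, 3, 0, 0); (0, 0, 0, 2))


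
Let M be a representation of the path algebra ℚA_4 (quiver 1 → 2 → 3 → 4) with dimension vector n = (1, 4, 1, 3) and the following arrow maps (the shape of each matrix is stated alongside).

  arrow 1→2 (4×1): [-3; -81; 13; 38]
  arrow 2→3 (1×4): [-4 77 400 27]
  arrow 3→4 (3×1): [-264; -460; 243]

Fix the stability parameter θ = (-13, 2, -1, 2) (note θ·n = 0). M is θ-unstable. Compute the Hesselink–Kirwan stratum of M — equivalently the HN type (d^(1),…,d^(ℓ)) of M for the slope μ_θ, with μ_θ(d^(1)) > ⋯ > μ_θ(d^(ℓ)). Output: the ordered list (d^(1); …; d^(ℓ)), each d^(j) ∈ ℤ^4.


Barcode: M ≅ I[1,4], I[2,2]^3, I[4,4]^2. HN layers by μ_θ (3 steps, strictly decreasing):
  μ^(1)=2; μ^(2)=1/2; μ^(3)=-13

((0, 3, 0, 3); (0, 1, 1, 0); (1, 0, 0, 0))


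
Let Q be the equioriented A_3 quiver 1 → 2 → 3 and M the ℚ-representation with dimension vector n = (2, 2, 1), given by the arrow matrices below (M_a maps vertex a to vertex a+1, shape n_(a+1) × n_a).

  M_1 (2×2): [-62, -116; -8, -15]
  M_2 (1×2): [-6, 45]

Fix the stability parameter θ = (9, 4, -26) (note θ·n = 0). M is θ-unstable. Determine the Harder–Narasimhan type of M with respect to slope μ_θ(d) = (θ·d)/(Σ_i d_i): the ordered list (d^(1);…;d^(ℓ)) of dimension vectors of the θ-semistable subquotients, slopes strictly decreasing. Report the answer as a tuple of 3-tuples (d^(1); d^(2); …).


Via rank(M_{q-1}∘⋯∘M_p): M ≅ I[1,2], I[1,3].
μ_θ-semistable layers: μ^(1)=13/2; μ^(2)=-13/3

((1, 1, 0); (1, 1, 1))


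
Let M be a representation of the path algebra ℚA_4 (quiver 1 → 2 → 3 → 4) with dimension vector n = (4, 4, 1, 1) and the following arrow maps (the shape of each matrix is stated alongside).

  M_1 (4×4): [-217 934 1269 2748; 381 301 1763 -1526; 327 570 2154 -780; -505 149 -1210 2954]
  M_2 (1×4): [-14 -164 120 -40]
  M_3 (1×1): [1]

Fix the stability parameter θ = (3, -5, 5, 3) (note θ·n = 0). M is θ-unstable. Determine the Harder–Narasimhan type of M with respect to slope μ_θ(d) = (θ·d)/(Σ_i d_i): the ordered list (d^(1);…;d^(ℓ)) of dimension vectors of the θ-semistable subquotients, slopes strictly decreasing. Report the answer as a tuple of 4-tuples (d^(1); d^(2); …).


Interval decomposition of M: I[1,1], I[1,2]^2, I[1,4], I[2,2].
HN type (ℓ=4): μ^(1)=4; μ^(2)=3; μ^(3)=-1; μ^(4)=-5

((0, 0, 1, 1); (1, 0, 0, 0); (3, 3, 0, 0); (0, 1, 0, 0))


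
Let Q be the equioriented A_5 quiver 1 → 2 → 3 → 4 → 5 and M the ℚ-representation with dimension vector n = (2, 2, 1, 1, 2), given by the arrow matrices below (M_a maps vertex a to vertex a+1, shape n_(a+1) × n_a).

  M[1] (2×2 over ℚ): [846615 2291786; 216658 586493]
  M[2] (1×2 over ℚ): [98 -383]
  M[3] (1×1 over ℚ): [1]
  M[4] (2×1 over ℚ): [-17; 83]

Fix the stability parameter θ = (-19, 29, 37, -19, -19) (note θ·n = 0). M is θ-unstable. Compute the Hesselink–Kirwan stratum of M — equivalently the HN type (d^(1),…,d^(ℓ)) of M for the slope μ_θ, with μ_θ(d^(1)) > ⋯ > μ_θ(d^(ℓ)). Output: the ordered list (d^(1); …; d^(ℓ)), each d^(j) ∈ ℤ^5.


Via rank(M_{q-1}∘⋯∘M_p): M ≅ I[1,2], I[1,5], I[5,5].
μ_θ-semistable layers: μ^(1)=29; μ^(2)=7; μ^(3)=-19

((0, 1, 0, 0, 0); (0, 1, 1, 1, 1); (2, 0, 0, 0, 1))


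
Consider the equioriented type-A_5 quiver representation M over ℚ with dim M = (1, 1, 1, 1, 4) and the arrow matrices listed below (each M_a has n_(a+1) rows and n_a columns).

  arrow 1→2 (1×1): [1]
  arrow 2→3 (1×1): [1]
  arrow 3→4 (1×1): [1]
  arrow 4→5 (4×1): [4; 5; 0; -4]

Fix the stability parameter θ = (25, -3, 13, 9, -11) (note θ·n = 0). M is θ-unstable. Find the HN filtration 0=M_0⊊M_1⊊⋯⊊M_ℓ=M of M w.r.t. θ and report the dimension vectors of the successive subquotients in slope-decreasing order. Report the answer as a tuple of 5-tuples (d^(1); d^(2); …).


Via rank(M_{q-1}∘⋯∘M_p): M ≅ I[1,5], I[5,5]^3.
μ_θ-semistable layers: μ^(1)=33/5; μ^(2)=-11

((1, 1, 1, 1, 1); (0, 0, 0, 0, 3))


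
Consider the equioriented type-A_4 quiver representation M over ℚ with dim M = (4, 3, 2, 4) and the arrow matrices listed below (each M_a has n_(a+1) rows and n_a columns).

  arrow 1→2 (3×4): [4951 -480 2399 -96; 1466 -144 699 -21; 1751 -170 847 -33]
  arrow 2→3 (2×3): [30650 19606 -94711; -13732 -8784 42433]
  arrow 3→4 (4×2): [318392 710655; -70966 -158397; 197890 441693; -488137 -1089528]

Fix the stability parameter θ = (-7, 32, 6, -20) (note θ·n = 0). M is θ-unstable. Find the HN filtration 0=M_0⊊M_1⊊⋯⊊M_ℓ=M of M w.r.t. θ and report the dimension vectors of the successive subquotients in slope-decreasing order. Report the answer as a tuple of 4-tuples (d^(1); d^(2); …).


Interval decomposition of M: I[1,1], I[1,2], I[1,4]^2, I[4,4]^2.
HN type (ℓ=4): μ^(1)=32; μ^(2)=6; μ^(3)=-7; μ^(4)=-20

((0, 1, 0, 0); (0, 2, 2, 2); (4, 0, 0, 0); (0, 0, 0, 2))


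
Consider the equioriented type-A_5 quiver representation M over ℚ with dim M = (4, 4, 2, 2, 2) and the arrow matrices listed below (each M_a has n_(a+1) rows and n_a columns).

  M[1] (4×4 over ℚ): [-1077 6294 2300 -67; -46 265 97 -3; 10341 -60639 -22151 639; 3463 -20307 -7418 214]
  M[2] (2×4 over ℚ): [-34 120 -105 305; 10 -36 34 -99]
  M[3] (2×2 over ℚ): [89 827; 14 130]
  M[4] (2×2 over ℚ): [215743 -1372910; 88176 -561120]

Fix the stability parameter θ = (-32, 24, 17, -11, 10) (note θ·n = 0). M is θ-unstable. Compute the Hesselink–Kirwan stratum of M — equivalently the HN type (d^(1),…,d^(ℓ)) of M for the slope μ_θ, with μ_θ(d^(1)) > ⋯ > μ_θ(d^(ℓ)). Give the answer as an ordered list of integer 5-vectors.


Via rank(M_{q-1}∘⋯∘M_p): M ≅ I[1,2]^2, I[1,4], I[1,5], I[5,5].
μ_θ-semistable layers: μ^(1)=24; μ^(2)=10; μ^(3)=-32

((0, 2, 0, 0, 0); (0, 2, 2, 2, 2); (4, 0, 0, 0, 0))


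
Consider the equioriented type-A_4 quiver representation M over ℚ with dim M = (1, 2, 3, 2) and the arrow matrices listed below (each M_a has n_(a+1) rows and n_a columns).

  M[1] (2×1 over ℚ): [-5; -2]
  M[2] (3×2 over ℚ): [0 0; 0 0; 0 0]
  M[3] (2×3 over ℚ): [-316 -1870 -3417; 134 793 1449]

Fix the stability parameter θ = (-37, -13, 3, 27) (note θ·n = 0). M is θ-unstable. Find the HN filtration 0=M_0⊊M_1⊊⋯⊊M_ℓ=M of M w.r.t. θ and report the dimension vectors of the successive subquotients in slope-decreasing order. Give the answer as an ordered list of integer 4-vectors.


Via rank(M_{q-1}∘⋯∘M_p): M ≅ I[1,2], I[2,2], I[3,3], I[3,4]^2.
μ_θ-semistable layers: μ^(1)=27; μ^(2)=3; μ^(3)=-13; μ^(4)=-37

((0, 0, 0, 2); (0, 0, 3, 0); (0, 2, 0, 0); (1, 0, 0, 0))


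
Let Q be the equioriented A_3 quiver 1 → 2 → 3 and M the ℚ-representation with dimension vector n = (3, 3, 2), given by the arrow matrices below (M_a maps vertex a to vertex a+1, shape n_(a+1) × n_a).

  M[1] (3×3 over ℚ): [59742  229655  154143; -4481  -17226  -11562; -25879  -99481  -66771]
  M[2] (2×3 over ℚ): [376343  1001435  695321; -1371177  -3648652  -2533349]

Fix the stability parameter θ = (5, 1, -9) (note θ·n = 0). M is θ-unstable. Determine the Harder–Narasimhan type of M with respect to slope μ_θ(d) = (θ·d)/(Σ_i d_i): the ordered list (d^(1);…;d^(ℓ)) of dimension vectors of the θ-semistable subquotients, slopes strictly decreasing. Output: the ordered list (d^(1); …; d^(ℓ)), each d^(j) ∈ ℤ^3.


Barcode: M ≅ I[1,2], I[1,3]^2. HN layers by μ_θ (2 steps, strictly decreasing):
  μ^(1)=3; μ^(2)=-1

((1, 1, 0); (2, 2, 2))


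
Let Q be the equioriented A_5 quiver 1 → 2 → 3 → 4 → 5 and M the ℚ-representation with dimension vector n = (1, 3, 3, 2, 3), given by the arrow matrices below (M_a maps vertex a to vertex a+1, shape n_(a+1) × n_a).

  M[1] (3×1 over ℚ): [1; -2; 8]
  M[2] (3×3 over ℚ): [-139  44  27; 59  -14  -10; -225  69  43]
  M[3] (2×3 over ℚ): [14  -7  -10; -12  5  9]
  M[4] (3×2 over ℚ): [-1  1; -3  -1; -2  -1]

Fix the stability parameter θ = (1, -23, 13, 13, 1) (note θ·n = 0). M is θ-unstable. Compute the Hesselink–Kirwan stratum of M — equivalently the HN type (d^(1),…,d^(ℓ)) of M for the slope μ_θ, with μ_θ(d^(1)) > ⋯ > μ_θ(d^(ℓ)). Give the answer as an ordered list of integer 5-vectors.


Via rank(M_{q-1}∘⋯∘M_p): M ≅ I[1,5], I[2,3], I[2,5], I[5,5].
μ_θ-semistable layers: μ^(1)=13; μ^(2)=9; μ^(3)=1; μ^(4)=-11; μ^(5)=-23

((0, 0, 1, 0, 0); (0, 0, 2, 2, 2); (0, 0, 0, 0, 1); (1, 1, 0, 0, 0); (0, 2, 0, 0, 0))


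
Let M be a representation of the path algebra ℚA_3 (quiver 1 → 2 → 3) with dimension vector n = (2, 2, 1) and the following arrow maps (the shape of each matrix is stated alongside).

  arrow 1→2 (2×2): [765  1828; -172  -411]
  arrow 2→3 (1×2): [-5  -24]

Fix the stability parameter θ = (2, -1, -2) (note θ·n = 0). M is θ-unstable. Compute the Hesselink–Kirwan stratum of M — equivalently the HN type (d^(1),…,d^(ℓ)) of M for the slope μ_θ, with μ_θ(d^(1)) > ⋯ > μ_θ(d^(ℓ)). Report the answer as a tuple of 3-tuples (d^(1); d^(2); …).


Via rank(M_{q-1}∘⋯∘M_p): M ≅ I[1,2], I[1,3].
μ_θ-semistable layers: μ^(1)=1/2; μ^(2)=-1/3

((1, 1, 0); (1, 1, 1))


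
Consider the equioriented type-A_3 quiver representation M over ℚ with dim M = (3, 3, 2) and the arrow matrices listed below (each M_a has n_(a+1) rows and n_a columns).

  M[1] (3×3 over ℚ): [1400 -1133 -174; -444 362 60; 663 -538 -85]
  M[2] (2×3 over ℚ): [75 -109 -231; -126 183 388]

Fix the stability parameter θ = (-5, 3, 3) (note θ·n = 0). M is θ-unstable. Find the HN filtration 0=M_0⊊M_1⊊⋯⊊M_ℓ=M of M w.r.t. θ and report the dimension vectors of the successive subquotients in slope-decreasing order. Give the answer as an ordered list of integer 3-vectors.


Barcode: M ≅ I[1,2], I[1,3]^2. HN layers by μ_θ (2 steps, strictly decreasing):
  μ^(1)=3; μ^(2)=-5

((0, 3, 2); (3, 0, 0))


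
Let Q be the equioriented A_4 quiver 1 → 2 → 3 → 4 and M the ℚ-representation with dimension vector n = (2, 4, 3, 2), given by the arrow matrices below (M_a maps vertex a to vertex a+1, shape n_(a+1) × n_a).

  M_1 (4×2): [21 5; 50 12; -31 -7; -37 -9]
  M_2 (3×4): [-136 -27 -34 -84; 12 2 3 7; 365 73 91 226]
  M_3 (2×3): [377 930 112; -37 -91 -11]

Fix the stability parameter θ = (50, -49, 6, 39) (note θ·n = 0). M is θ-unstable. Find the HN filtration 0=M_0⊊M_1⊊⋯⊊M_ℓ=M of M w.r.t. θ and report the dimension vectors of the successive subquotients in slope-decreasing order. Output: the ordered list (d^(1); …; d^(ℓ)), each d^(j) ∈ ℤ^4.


Barcode: M ≅ I[1,2], I[1,4], I[2,3], I[2,4]. HN layers by μ_θ (4 steps, strictly decreasing):
  μ^(1)=39; μ^(2)=6; μ^(3)=1/2; μ^(4)=-49

((0, 0, 0, 2); (0, 0, 3, 0); (2, 2, 0, 0); (0, 2, 0, 0))


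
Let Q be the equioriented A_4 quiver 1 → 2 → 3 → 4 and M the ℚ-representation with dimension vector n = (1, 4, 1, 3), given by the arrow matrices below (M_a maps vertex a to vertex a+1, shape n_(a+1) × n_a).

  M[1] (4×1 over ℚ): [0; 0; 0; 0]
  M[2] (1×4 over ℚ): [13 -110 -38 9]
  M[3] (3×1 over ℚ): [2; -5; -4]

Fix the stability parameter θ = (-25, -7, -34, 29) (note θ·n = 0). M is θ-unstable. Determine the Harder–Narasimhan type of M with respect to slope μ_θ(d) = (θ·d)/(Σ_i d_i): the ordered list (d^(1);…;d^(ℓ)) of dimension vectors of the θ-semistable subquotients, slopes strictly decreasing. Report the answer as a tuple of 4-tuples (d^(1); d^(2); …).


Via rank(M_{q-1}∘⋯∘M_p): M ≅ I[1,1], I[2,2]^3, I[2,4], I[4,4]^2.
μ_θ-semistable layers: μ^(1)=29; μ^(2)=-7; μ^(3)=-41/2; μ^(4)=-25

((0, 0, 0, 3); (0, 3, 0, 0); (0, 1, 1, 0); (1, 0, 0, 0))


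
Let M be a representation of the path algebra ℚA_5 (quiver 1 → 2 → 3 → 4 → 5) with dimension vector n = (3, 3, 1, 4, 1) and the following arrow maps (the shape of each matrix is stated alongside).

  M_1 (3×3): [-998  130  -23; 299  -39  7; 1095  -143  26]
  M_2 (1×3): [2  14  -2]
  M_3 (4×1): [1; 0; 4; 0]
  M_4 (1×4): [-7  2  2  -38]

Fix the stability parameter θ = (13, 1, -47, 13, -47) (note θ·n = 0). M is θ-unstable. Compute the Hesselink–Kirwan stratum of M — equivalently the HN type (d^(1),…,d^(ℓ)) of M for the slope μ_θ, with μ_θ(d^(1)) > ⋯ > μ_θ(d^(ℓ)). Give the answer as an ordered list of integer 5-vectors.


Via rank(M_{q-1}∘⋯∘M_p): M ≅ I[1,1], I[1,2]^2, I[2,5], I[4,4]^3.
μ_θ-semistable layers: μ^(1)=13; μ^(2)=7; μ^(3)=-17; μ^(4)=-23

((1, 0, 0, 3, 0); (2, 2, 0, 0, 0); (0, 0, 0, 1, 1); (0, 1, 1, 0, 0))


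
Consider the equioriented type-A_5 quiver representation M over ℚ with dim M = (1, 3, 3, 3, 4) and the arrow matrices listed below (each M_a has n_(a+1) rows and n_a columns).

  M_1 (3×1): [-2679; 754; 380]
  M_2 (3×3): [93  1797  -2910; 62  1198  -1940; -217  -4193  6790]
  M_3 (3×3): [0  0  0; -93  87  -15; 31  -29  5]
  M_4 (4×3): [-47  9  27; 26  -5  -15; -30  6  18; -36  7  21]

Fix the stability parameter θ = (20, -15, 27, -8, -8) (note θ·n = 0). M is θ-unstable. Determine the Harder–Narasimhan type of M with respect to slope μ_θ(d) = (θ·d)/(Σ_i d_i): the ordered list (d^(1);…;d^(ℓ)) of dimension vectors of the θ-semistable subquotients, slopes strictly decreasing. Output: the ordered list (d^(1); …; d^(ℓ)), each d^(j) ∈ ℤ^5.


Barcode: M ≅ I[1,3], I[2,2]^2, I[3,3], I[3,4], I[4,5]^2, I[5,5]^2. HN layers by μ_θ (5 steps, strictly decreasing):
  μ^(1)=27; μ^(2)=19/2; μ^(3)=5/2; μ^(4)=-8; μ^(5)=-15

((0, 0, 2, 0, 0); (0, 0, 1, 1, 0); (1, 1, 0, 0, 0); (0, 0, 0, 2, 4); (0, 2, 0, 0, 0))


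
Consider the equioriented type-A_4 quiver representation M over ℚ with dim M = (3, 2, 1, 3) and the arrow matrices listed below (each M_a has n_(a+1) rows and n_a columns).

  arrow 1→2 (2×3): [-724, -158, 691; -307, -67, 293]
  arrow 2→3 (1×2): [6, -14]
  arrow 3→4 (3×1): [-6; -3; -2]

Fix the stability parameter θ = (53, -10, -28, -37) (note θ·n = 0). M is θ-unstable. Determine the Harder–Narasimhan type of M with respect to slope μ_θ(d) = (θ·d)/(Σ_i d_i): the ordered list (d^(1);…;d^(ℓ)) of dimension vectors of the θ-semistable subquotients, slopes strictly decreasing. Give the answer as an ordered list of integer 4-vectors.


Via rank(M_{q-1}∘⋯∘M_p): M ≅ I[1,1], I[1,2], I[1,4], I[4,4]^2.
μ_θ-semistable layers: μ^(1)=53; μ^(2)=43/2; μ^(3)=-11/2; μ^(4)=-37

((1, 0, 0, 0); (1, 1, 0, 0); (1, 1, 1, 1); (0, 0, 0, 2))


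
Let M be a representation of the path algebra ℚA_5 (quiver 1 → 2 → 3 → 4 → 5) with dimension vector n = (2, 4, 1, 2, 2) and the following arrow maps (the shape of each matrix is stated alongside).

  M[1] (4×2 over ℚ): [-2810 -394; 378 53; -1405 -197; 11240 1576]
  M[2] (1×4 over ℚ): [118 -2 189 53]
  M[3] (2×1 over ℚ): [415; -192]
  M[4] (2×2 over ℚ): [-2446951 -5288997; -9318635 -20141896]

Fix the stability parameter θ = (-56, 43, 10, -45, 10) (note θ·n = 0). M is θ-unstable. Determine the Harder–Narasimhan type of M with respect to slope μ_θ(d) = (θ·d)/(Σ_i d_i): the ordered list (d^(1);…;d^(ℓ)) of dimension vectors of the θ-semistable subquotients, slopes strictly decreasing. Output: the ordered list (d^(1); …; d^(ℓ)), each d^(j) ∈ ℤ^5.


Via rank(M_{q-1}∘⋯∘M_p): M ≅ I[1,2], I[1,5], I[2,2]^2, I[4,5].
μ_θ-semistable layers: μ^(1)=43; μ^(2)=10; μ^(3)=8/3; μ^(4)=-45; μ^(5)=-56

((0, 3, 0, 0, 0); (0, 0, 0, 0, 2); (0, 1, 1, 1, 0); (0, 0, 0, 1, 0); (2, 0, 0, 0, 0))


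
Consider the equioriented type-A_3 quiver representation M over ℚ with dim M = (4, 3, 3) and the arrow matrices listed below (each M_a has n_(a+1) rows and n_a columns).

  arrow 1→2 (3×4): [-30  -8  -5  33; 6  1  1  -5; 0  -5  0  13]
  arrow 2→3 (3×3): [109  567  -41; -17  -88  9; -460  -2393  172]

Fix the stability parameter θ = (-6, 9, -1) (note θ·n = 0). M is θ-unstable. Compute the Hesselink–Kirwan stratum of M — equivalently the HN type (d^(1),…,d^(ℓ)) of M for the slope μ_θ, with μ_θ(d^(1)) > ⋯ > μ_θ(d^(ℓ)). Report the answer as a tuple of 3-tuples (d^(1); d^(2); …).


Via rank(M_{q-1}∘⋯∘M_p): M ≅ I[1,1], I[1,3]^3.
μ_θ-semistable layers: μ^(1)=4; μ^(2)=-6

((0, 3, 3); (4, 0, 0))


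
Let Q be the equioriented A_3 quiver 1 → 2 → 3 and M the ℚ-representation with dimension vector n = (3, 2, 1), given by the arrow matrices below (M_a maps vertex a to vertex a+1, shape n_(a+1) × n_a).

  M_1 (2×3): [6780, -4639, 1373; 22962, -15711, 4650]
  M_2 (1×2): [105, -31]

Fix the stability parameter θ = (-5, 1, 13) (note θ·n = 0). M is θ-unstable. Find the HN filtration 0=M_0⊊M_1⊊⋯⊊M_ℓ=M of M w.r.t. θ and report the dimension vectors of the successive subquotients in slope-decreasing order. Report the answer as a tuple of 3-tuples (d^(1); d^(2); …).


Interval decomposition of M: I[1,1], I[1,2], I[1,3].
HN type (ℓ=3): μ^(1)=13; μ^(2)=1; μ^(3)=-5

((0, 0, 1); (0, 2, 0); (3, 0, 0))


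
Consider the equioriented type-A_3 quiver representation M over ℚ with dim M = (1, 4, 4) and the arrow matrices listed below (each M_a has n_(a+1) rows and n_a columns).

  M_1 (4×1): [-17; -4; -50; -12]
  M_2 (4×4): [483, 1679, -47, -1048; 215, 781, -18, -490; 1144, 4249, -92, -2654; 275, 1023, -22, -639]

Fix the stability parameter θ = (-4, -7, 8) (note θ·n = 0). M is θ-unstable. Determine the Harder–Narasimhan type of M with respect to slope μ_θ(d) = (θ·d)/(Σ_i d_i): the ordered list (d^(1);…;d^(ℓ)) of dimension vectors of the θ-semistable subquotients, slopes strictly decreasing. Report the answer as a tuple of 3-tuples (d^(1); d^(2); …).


Interval decomposition of M: I[1,3], I[2,3]^3.
HN type (ℓ=3): μ^(1)=8; μ^(2)=-11/2; μ^(3)=-7

((0, 0, 4); (1, 1, 0); (0, 3, 0))


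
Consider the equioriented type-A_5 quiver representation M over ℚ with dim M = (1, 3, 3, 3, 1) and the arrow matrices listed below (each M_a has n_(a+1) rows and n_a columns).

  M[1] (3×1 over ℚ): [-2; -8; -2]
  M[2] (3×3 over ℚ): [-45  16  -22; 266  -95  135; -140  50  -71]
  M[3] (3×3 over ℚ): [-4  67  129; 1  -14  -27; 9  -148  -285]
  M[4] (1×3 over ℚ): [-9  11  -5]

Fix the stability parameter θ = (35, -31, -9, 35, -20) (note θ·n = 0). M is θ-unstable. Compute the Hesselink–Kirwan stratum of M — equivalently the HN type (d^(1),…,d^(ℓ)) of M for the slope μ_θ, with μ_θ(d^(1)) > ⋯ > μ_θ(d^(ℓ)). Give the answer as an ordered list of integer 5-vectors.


Barcode: M ≅ I[1,3], I[2,4], I[2,5], I[4,4]. HN layers by μ_θ (5 steps, strictly decreasing):
  μ^(1)=35; μ^(2)=15/2; μ^(3)=-5/3; μ^(4)=-9; μ^(5)=-31

((0, 0, 0, 2, 0); (0, 0, 0, 1, 1); (1, 1, 1, 0, 0); (0, 0, 2, 0, 0); (0, 2, 0, 0, 0))


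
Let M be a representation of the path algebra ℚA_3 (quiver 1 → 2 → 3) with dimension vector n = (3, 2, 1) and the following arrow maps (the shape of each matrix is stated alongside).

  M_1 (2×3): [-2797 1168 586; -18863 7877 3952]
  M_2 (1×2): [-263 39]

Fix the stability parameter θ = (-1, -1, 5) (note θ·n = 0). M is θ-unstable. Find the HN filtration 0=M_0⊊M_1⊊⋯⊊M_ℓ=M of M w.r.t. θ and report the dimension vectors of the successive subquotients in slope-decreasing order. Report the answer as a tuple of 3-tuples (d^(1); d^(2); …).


Via rank(M_{q-1}∘⋯∘M_p): M ≅ I[1,1], I[1,2], I[1,3].
μ_θ-semistable layers: μ^(1)=5; μ^(2)=-1

((0, 0, 1); (3, 2, 0))


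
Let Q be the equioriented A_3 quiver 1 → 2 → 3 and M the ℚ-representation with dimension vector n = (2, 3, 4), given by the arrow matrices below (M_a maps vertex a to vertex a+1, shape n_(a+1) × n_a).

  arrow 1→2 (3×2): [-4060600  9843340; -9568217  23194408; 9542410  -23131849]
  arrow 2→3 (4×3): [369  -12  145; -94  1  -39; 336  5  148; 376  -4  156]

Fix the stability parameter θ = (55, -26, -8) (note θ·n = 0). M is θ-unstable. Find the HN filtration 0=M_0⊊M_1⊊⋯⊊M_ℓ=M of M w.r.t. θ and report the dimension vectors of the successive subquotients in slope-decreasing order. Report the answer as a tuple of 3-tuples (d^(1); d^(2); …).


Via rank(M_{q-1}∘⋯∘M_p): M ≅ I[1,3]^2, I[2,3], I[3,3].
μ_θ-semistable layers: μ^(1)=7; μ^(2)=-8; μ^(3)=-26

((2, 2, 2); (0, 0, 2); (0, 1, 0))


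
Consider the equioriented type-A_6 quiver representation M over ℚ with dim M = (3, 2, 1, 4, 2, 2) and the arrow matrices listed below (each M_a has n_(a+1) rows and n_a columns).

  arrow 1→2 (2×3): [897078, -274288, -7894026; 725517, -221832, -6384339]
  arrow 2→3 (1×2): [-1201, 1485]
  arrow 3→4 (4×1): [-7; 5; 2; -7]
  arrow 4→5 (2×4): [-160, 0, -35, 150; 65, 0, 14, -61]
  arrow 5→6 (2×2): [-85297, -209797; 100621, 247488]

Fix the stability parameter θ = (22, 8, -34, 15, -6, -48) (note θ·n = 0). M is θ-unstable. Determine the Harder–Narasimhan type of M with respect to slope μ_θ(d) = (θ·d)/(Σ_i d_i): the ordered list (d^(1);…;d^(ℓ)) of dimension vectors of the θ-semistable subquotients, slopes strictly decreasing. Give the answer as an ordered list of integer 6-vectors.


Interval decomposition of M: I[1,1]^2, I[1,4], I[2,2], I[4,4], I[4,6]^2.
HN type (ℓ=5): μ^(1)=22; μ^(2)=15; μ^(3)=8; μ^(4)=-4/3; μ^(5)=-13

((2, 0, 0, 0, 0, 0); (0, 0, 0, 2, 0, 0); (0, 1, 0, 0, 0, 0); (1, 1, 1, 0, 0, 0); (0, 0, 0, 2, 2, 2))


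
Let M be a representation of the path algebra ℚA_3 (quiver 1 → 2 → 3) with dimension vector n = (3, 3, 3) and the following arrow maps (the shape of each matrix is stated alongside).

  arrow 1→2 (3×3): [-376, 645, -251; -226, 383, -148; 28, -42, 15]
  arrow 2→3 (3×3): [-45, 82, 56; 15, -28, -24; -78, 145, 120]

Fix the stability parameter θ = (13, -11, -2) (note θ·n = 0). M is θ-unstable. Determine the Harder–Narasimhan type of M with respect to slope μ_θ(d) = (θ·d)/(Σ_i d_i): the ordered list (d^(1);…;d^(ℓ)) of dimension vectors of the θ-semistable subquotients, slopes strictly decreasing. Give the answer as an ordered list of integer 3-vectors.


Via rank(M_{q-1}∘⋯∘M_p): M ≅ I[1,2], I[1,3]^2, I[3,3].
μ_θ-semistable layers: μ^(1)=1; μ^(2)=0; μ^(3)=-2

((1, 1, 0); (2, 2, 2); (0, 0, 1))


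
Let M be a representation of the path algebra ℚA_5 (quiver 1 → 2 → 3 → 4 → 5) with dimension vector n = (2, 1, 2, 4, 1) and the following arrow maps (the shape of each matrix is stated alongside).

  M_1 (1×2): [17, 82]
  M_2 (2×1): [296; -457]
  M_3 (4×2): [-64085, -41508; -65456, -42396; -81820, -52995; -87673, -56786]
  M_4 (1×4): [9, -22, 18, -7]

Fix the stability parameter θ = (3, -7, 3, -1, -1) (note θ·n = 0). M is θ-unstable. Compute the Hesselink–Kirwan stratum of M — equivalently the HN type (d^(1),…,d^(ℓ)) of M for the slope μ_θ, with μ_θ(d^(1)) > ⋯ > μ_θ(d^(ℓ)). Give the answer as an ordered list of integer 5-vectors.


Barcode: M ≅ I[1,1], I[1,5], I[3,4], I[4,4]^2. HN layers by μ_θ (5 steps, strictly decreasing):
  μ^(1)=3; μ^(2)=1; μ^(3)=1/3; μ^(4)=-1; μ^(5)=-2

((1, 0, 0, 0, 0); (0, 0, 1, 1, 0); (0, 0, 1, 1, 1); (0, 0, 0, 2, 0); (1, 1, 0, 0, 0))


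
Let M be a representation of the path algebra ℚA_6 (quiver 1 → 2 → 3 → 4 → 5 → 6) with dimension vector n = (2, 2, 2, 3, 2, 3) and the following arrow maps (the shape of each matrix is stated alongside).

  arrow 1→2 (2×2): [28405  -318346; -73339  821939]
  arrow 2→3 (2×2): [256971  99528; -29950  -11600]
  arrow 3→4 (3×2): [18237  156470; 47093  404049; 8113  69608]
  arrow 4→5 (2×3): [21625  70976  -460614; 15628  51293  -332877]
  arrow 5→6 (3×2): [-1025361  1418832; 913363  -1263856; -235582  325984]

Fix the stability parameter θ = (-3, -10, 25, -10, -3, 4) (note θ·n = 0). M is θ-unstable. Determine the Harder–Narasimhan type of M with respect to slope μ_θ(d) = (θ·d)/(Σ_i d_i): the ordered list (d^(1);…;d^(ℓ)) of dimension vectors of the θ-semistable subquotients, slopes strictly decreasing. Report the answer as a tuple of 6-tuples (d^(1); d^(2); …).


Interval decomposition of M: I[1,2], I[1,6], I[3,5], I[4,4], I[6,6]^2.
HN type (ℓ=3): μ^(1)=4; μ^(2)=-13/2; μ^(3)=-10

((0, 0, 2, 2, 2, 3); (2, 2, 0, 0, 0, 0); (0, 0, 0, 1, 0, 0))


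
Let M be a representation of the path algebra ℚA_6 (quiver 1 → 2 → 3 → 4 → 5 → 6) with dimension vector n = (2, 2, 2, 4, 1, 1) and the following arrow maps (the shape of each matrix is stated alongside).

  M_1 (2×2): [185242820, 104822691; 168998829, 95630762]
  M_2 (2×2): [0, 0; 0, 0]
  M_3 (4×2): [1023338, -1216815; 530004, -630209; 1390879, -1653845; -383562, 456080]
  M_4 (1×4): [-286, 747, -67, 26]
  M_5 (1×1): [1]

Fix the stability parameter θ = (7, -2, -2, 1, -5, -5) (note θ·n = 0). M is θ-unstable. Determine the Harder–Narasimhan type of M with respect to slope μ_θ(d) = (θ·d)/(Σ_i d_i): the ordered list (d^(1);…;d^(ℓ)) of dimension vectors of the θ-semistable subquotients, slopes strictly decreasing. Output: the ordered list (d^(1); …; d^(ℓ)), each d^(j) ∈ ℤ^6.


Barcode: M ≅ I[1,2]^2, I[3,4], I[3,6], I[4,4]^2. HN layers by μ_θ (4 steps, strictly decreasing):
  μ^(1)=5/2; μ^(2)=1; μ^(3)=-2; μ^(4)=-11/4

((2, 2, 0, 0, 0, 0); (0, 0, 0, 3, 0, 0); (0, 0, 1, 0, 0, 0); (0, 0, 1, 1, 1, 1))


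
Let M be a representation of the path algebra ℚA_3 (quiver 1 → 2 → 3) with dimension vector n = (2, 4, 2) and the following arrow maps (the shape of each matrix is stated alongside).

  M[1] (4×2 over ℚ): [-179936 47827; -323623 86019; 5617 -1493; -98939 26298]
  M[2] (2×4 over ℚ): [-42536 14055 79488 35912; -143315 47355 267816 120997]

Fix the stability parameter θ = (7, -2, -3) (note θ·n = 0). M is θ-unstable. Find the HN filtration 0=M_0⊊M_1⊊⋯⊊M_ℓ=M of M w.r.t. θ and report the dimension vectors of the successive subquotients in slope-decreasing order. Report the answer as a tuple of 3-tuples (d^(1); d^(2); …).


Via rank(M_{q-1}∘⋯∘M_p): M ≅ I[1,3]^2, I[2,2]^2.
μ_θ-semistable layers: μ^(1)=2/3; μ^(2)=-2

((2, 2, 2); (0, 2, 0))


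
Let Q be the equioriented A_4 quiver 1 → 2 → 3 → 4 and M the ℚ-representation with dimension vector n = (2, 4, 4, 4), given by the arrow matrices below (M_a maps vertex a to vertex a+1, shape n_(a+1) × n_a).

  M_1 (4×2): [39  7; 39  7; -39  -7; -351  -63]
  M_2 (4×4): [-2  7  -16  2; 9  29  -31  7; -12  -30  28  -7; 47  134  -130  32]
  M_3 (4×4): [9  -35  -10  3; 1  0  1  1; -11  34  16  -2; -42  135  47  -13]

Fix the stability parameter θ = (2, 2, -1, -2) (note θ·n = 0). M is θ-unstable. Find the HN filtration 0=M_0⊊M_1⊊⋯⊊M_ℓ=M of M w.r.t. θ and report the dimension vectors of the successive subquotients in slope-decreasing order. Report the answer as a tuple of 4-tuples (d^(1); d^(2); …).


Barcode: M ≅ I[1,1], I[1,4], I[2,4]^3. HN layers by μ_θ (3 steps, strictly decreasing):
  μ^(1)=2; μ^(2)=1/4; μ^(3)=-1/3

((1, 0, 0, 0); (1, 1, 1, 1); (0, 3, 3, 3))


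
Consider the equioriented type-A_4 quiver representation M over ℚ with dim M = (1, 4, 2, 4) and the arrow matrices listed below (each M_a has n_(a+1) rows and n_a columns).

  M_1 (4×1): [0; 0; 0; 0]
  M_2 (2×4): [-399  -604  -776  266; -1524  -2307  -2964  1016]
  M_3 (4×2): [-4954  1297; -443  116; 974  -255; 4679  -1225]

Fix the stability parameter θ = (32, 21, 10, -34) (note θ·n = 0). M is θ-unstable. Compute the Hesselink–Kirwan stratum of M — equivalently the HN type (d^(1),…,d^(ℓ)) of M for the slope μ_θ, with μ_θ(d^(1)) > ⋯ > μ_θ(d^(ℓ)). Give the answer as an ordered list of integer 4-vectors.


Interval decomposition of M: I[1,1], I[2,2]^2, I[2,4]^2, I[4,4]^2.
HN type (ℓ=4): μ^(1)=32; μ^(2)=21; μ^(3)=-1; μ^(4)=-34

((1, 0, 0, 0); (0, 2, 0, 0); (0, 2, 2, 2); (0, 0, 0, 2))


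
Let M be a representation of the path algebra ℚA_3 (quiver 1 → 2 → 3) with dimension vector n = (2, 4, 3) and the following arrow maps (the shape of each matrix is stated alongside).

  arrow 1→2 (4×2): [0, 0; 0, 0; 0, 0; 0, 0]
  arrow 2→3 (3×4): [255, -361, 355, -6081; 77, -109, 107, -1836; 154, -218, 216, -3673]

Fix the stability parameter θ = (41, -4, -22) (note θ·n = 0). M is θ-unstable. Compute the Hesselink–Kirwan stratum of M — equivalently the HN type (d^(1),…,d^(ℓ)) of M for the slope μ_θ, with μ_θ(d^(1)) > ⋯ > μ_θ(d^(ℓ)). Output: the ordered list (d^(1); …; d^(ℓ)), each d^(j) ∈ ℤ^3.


Barcode: M ≅ I[1,1]^2, I[2,2], I[2,3]^3. HN layers by μ_θ (3 steps, strictly decreasing):
  μ^(1)=41; μ^(2)=-4; μ^(3)=-13

((2, 0, 0); (0, 1, 0); (0, 3, 3))


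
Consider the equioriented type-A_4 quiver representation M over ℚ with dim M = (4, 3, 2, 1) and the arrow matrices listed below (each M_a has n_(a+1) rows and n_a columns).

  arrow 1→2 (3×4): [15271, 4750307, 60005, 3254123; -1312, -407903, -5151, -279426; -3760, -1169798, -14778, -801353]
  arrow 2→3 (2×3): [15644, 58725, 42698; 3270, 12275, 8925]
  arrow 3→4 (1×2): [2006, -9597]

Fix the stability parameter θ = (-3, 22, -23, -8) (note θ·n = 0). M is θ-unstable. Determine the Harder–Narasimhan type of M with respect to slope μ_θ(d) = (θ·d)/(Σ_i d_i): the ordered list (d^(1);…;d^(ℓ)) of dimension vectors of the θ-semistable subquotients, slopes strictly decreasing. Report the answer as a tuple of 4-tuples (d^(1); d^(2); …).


Via rank(M_{q-1}∘⋯∘M_p): M ≅ I[1,1], I[1,2], I[1,3], I[1,4].
μ_θ-semistable layers: μ^(1)=22; μ^(2)=-1/2; μ^(3)=-3

((0, 1, 0, 0); (0, 1, 1, 0); (4, 1, 1, 1))


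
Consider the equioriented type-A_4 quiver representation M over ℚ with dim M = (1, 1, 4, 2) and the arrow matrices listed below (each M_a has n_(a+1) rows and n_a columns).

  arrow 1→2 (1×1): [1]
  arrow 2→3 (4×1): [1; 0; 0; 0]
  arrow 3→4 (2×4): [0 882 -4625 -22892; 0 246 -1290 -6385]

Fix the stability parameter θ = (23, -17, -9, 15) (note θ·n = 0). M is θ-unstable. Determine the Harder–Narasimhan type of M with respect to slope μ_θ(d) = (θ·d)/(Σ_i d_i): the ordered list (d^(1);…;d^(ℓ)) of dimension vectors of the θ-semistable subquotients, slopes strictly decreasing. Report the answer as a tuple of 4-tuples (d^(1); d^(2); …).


Barcode: M ≅ I[1,3], I[3,3], I[3,4]^2. HN layers by μ_θ (3 steps, strictly decreasing):
  μ^(1)=15; μ^(2)=-1; μ^(3)=-9

((0, 0, 0, 2); (1, 1, 1, 0); (0, 0, 3, 0))


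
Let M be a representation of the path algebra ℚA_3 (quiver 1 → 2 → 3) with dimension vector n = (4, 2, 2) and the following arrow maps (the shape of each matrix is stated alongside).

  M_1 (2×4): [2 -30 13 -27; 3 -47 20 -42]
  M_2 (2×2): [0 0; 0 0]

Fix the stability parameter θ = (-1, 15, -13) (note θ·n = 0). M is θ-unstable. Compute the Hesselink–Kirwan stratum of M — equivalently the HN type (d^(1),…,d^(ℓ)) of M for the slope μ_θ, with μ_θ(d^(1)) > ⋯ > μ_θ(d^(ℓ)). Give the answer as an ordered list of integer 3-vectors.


Interval decomposition of M: I[1,1]^2, I[1,2]^2, I[3,3]^2.
HN type (ℓ=3): μ^(1)=15; μ^(2)=-1; μ^(3)=-13

((0, 2, 0); (4, 0, 0); (0, 0, 2))


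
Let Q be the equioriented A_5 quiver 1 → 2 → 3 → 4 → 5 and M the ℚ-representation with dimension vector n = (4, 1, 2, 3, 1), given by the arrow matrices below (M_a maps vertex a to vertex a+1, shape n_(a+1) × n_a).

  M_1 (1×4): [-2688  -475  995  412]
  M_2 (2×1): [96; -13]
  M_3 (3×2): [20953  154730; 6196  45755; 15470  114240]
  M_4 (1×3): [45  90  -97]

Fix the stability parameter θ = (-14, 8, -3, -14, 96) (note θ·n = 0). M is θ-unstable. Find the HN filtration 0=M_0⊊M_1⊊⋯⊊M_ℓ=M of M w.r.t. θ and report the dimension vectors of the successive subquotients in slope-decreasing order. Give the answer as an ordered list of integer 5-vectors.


Interval decomposition of M: I[1,1]^3, I[1,4], I[3,5], I[4,4].
HN type (ℓ=4): μ^(1)=96; μ^(2)=-3; μ^(3)=-17/2; μ^(4)=-14

((0, 0, 0, 0, 1); (0, 1, 1, 1, 0); (0, 0, 1, 1, 0); (4, 0, 0, 1, 0))
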